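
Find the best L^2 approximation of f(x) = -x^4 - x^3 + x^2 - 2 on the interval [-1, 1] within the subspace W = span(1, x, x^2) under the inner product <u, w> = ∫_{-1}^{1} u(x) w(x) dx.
g(x) = x^2/7 - 3*x/5 - 67/35

The best approximation g ∈ W is the orthogonal projection of f onto W. Writing g = a_0 + a_1 x + a_2 x^2, the coefficients solve the normal equations G · a = b where
  G_{ij} = <φ_i, φ_j> and b_i = <f, φ_i>, with φ_0 = 1, φ_1 = x, φ_2 = x^2.
G =
  [2, 0, 2/3]
  [0, 2/3, 0]
  [2/3, 0, 2/5],
b = (-56/15, -2/5, -128/105).
Solving gives a_0 = -67/35, a_1 = -3/5, a_2 = 1/7, so
  g(x) = x^2/7 - 3*x/5 - 67/35.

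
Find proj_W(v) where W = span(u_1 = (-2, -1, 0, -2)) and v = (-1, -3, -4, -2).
proj_W(v) = (-2, -1, 0, -2)

Set up U = [u_1 | ... | u_1] ∈ R^(4×1). The projector onto W = col(U) is P = U (U^T U)^(-1) U^T.
Compute U^T U =
  [9],
and U^T v = (9).
Solve U^T U · c = U^T v for the coefficients: c = (1). The projection is proj_W(v) = U c.
Check: (v - proj_W(v)) · u_1 = 0  (should be 0).
Result: proj_W(v) = (-2, -1, 0, -2).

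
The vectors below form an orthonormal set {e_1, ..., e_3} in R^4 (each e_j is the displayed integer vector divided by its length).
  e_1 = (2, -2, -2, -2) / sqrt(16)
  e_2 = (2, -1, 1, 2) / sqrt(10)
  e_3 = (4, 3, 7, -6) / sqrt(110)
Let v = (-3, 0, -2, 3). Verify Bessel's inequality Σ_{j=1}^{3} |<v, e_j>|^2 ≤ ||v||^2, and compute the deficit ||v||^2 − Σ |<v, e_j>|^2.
Σ |<v, e_j>|^2 = 22; ||v||^2 = 22; deficit = 0

Write each e_j = u_j / sqrt(<u_j, u_j>) where u_j is the displayed integer vector. Then <v, e_j> = <v, u_j> / sqrt(<u_j, u_j>), so |<v, e_j>|^2 = <v, u_j>^2 / <u_j, u_j>.
Coefficients: <v, e_1> = -8/sqrt(16), <v, e_2> = -2/sqrt(10), <v, e_3> = -44/sqrt(110).
Square and sum: Σ |<v, e_j>|^2 = 22.
Compute ||v||^2 = v·v = 22.
Deficit = 22 − 22 = 0 ≥ 0, confirming Bessel's inequality. (The deficit equals ||v − Σ <v,e_j> e_j||^2, the squared distance from v to span{e_j}.)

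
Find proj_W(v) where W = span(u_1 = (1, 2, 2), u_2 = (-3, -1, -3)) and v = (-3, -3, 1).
proj_W(v) = (-23/25, -36/25, -8/5)

Set up U = [u_1 | ... | u_2] ∈ R^(3×2). The projector onto W = col(U) is P = U (U^T U)^(-1) U^T.
Compute U^T U =
  [9, -11]
  [-11, 19],
and U^T v = (-7, 9).
Solve U^T U · c = U^T v for the coefficients: c = (-17/25, 2/25). The projection is proj_W(v) = U c.
Check: (v - proj_W(v)) · u_1 = 0  (should be 0).
Check: (v - proj_W(v)) · u_2 = 0  (should be 0).
Result: proj_W(v) = (-23/25, -36/25, -8/5).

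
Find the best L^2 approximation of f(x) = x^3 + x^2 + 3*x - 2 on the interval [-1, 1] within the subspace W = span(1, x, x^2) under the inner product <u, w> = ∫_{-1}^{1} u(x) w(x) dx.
g(x) = x^2 + 18*x/5 - 2

The best approximation g ∈ W is the orthogonal projection of f onto W. Writing g = a_0 + a_1 x + a_2 x^2, the coefficients solve the normal equations G · a = b where
  G_{ij} = <φ_i, φ_j> and b_i = <f, φ_i>, with φ_0 = 1, φ_1 = x, φ_2 = x^2.
G =
  [2, 0, 2/3]
  [0, 2/3, 0]
  [2/3, 0, 2/5],
b = (-10/3, 12/5, -14/15).
Solving gives a_0 = -2, a_1 = 18/5, a_2 = 1, so
  g(x) = x^2 + 18*x/5 - 2.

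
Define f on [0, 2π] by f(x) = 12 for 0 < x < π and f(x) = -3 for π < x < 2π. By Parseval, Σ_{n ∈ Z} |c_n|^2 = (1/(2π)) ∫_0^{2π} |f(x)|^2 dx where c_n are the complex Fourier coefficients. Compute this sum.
Σ |c_n|^2 = 153/2

Parseval equates the L^2 energy of f (normalised by 1/(2π)) with the ℓ^2 sum of its Fourier coefficients: (1/(2π)) ∫_0^{2π} |f|^2 = Σ |c_n|^2.
Compute the left side: (1/(2π)) [∫_0^π 12^2 dx + ∫_π^{2π} (-3)^2 dx] = (1/(2π)) · (144π + 9π) = (144 + 9)/2 = 153/2.
So Σ_{n ∈ Z} |c_n|^2 = 153/2.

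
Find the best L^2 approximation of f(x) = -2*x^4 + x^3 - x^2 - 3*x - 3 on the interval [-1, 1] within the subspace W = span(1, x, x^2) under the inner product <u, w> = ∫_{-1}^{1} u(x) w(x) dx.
g(x) = -19*x^2/7 - 12*x/5 - 99/35

The best approximation g ∈ W is the orthogonal projection of f onto W. Writing g = a_0 + a_1 x + a_2 x^2, the coefficients solve the normal equations G · a = b where
  G_{ij} = <φ_i, φ_j> and b_i = <f, φ_i>, with φ_0 = 1, φ_1 = x, φ_2 = x^2.
G =
  [2, 0, 2/3]
  [0, 2/3, 0]
  [2/3, 0, 2/5],
b = (-112/15, -8/5, -104/35).
Solving gives a_0 = -99/35, a_1 = -12/5, a_2 = -19/7, so
  g(x) = -19*x^2/7 - 12*x/5 - 99/35.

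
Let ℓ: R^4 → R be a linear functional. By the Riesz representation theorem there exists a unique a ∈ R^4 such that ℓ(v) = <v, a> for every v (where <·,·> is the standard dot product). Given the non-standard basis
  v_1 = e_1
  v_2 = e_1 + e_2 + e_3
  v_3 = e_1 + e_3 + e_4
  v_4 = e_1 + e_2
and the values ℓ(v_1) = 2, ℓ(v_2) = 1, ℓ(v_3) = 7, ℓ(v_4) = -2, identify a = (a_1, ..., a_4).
a = (2, -4, 3, 2)

Write a = (a_1, ..., a_4) in the standard basis. For each basis vector v_i, ℓ(v_i) = <v_i, a> is a linear equation in the a_j's. Collect the n equations into a matrix system V a = ℓ, where row i of V is v_i (expressed in the standard basis). Since V is invertible (lower-triangular with 1s on the diagonal, up to permutation), solve by back-substitution:
  V =
[[1, 0, 0, 0],
 [1, 1, 1, 0],
 [1, 0, 1, 1],
 [1, 1, 0, 0]]
  V a = (2, 1, 7, -2)
Solving gives a = (2, -4, 3, 2).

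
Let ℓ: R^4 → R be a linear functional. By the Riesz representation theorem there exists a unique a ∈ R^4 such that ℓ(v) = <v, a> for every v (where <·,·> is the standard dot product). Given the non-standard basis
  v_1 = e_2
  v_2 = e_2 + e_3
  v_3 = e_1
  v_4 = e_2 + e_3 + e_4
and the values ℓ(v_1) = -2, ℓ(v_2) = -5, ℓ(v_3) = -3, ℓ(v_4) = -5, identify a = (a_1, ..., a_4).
a = (-3, -2, -3, 0)

Write a = (a_1, ..., a_4) in the standard basis. For each basis vector v_i, ℓ(v_i) = <v_i, a> is a linear equation in the a_j's. Collect the n equations into a matrix system V a = ℓ, where row i of V is v_i (expressed in the standard basis). Since V is invertible (lower-triangular with 1s on the diagonal, up to permutation), solve by back-substitution:
  V =
[[0, 1, 0, 0],
 [0, 1, 1, 0],
 [1, 0, 0, 0],
 [0, 1, 1, 1]]
  V a = (-2, -5, -3, -5)
Solving gives a = (-3, -2, -3, 0).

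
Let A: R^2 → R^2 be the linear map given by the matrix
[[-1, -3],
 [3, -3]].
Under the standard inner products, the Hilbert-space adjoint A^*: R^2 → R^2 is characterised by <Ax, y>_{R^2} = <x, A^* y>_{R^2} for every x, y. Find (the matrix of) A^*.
A^* = A^T =
[[-1, 3],
 [-3, -3]]

For real matrices with standard dot products, the defining identity <Ax, y> = <x, A^* y> gives (Ax)^T y = x^T (A^*) y, i.e. x^T A^T y = x^T (A^*) y. Since this holds for all x, y, we must have A^* = A^T. Therefore
A^* =
[[-1, 3],
 [-3, -3]].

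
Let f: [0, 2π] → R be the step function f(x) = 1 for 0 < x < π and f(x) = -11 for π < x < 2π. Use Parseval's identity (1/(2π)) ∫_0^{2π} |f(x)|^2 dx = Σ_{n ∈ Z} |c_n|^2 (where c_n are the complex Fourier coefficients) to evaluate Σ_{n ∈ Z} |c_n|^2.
Σ |c_n|^2 = 61

Parseval equates the L^2 energy of f (normalised by 1/(2π)) with the ℓ^2 sum of its Fourier coefficients: (1/(2π)) ∫_0^{2π} |f|^2 = Σ |c_n|^2.
Compute the left side: (1/(2π)) [∫_0^π 1^2 dx + ∫_π^{2π} (-11)^2 dx] = (1/(2π)) · (1π + 121π) = (1 + 121)/2 = 61.
So Σ_{n ∈ Z} |c_n|^2 = 61.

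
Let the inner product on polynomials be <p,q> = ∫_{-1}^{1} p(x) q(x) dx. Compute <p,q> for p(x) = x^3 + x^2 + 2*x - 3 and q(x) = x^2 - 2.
<p,q> = 136/15

Expand the product: p(x)·q(x) = x^5 + x^4 - 5*x^2 - 4*x + 6.
∫_{-1}^{1} of each monomial x^k gives [2/(k+1) if k even, 0 if k odd]. Integrating term-by-term (or equivalently evaluating the antiderivative F(x) = x^6/6 + x^5/5 - 5*x^3/3 - 2*x^2 + 6*x at the endpoints):
  F(1) − F(−1) = 27/10 − (-191/30) = 136/15.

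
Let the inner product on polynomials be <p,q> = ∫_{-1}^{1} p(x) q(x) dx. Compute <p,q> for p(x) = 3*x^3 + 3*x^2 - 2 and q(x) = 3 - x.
<p,q> = -36/5

Expand the product: p(x)·q(x) = -3*x^4 + 6*x^3 + 9*x^2 + 2*x - 6.
∫_{-1}^{1} of each monomial x^k gives [2/(k+1) if k even, 0 if k odd]. Integrating term-by-term (or equivalently evaluating the antiderivative F(x) = -3*x^5/5 + 3*x^4/2 + 3*x^3 + x^2 - 6*x at the endpoints):
  F(1) − F(−1) = -11/10 − (61/10) = -36/5.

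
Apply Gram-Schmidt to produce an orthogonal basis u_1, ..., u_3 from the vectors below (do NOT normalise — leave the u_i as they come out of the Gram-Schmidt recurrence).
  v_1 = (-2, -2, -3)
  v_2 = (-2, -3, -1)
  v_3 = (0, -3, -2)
Orthogonal basis:
  u_1 = (-2, -2, -3)
  u_2 = (-8/17, -25/17, 22/17)
  u_3 = (112/69, -64/69, -32/69)

Apply the Gram-Schmidt recurrence
  u_1 = v_1
  u_i = v_i − Σ_{j<i} ((v_i · u_j) / (u_j · u_j)) · u_j.

Step by step this gives:
  u_1 = (-2, -2, -3)
  u_2 = (-8/17, -25/17, 22/17)
  u_3 = (112/69, -64/69, -32/69)

Orthogonality check:
  u_2 · u_1 = 0 (should be 0)
  u_3 · u_1 = 0 (should be 0)
  u_3 · u_2 = 0 (should be 0)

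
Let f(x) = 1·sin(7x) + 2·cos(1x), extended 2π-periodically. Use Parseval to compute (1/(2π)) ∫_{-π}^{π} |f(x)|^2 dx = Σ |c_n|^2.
Σ |c_n|^2 = 5/2

Expand |f|^2 and use orthogonality of {sin(nx), cos(mx)} on [-π, π]:
  ∫_{-π}^{π} sin(nx)^2 dx = π, ∫ cos(mx)^2 dx = π, and cross terms integrate to 0.
So ∫_{-π}^{π} f(x)^2 dx = 1^2 · π + 2^2 · π = (1 + 4)π.
Divide by 2π: (1 + 4)/2 = 5/2.
By Parseval, this equals Σ |c_n|^2.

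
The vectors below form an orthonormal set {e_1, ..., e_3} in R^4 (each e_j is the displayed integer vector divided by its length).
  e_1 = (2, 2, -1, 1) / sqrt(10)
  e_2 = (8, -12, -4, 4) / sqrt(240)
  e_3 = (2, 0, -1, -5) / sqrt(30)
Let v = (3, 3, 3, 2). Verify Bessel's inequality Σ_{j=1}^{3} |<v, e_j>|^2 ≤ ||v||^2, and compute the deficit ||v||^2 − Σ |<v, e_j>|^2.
Σ |<v, e_j>|^2 = 74/5; ||v||^2 = 31; deficit = 81/5

Write each e_j = u_j / sqrt(<u_j, u_j>) where u_j is the displayed integer vector. Then <v, e_j> = <v, u_j> / sqrt(<u_j, u_j>), so |<v, e_j>|^2 = <v, u_j>^2 / <u_j, u_j>.
Coefficients: <v, e_1> = 11/sqrt(10), <v, e_2> = -16/sqrt(240), <v, e_3> = -7/sqrt(30).
Square and sum: Σ |<v, e_j>|^2 = 74/5.
Compute ||v||^2 = v·v = 31.
Deficit = 31 − 74/5 = 81/5 ≥ 0, confirming Bessel's inequality. (The deficit equals ||v − Σ <v,e_j> e_j||^2, the squared distance from v to span{e_j}.)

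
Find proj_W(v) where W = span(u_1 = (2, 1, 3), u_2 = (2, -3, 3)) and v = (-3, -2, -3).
proj_W(v) = (-30/13, -2, -45/13)

Set up U = [u_1 | ... | u_2] ∈ R^(3×2). The projector onto W = col(U) is P = U (U^T U)^(-1) U^T.
Compute U^T U =
  [14, 10]
  [10, 22],
and U^T v = (-17, -9).
Solve U^T U · c = U^T v for the coefficients: c = (-71/52, 11/52). The projection is proj_W(v) = U c.
Check: (v - proj_W(v)) · u_1 = 0  (should be 0).
Check: (v - proj_W(v)) · u_2 = 0  (should be 0).
Result: proj_W(v) = (-30/13, -2, -45/13).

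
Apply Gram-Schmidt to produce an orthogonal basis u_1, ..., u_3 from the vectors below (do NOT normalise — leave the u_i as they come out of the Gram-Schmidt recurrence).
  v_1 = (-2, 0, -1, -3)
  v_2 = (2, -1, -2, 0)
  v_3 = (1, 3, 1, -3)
Orthogonal basis:
  u_1 = (-2, 0, -1, -3)
  u_2 = (12/7, -1, -15/7, -3/7)
  u_3 = (139/61, 168/61, 55/61, -111/61)

Apply the Gram-Schmidt recurrence
  u_1 = v_1
  u_i = v_i − Σ_{j<i} ((v_i · u_j) / (u_j · u_j)) · u_j.

Step by step this gives:
  u_1 = (-2, 0, -1, -3)
  u_2 = (12/7, -1, -15/7, -3/7)
  u_3 = (139/61, 168/61, 55/61, -111/61)

Orthogonality check:
  u_2 · u_1 = 0 (should be 0)
  u_3 · u_1 = 0 (should be 0)
  u_3 · u_2 = 0 (should be 0)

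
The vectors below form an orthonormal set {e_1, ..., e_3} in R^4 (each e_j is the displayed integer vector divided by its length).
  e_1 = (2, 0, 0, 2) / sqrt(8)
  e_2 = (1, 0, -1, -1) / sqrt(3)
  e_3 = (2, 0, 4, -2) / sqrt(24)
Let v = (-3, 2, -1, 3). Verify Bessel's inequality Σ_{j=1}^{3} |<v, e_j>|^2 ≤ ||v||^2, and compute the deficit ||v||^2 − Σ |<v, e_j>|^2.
Σ |<v, e_j>|^2 = 19; ||v||^2 = 23; deficit = 4

Write each e_j = u_j / sqrt(<u_j, u_j>) where u_j is the displayed integer vector. Then <v, e_j> = <v, u_j> / sqrt(<u_j, u_j>), so |<v, e_j>|^2 = <v, u_j>^2 / <u_j, u_j>.
Coefficients: <v, e_1> = 0/sqrt(8), <v, e_2> = -5/sqrt(3), <v, e_3> = -16/sqrt(24).
Square and sum: Σ |<v, e_j>|^2 = 19.
Compute ||v||^2 = v·v = 23.
Deficit = 23 − 19 = 4 ≥ 0, confirming Bessel's inequality. (The deficit equals ||v − Σ <v,e_j> e_j||^2, the squared distance from v to span{e_j}.)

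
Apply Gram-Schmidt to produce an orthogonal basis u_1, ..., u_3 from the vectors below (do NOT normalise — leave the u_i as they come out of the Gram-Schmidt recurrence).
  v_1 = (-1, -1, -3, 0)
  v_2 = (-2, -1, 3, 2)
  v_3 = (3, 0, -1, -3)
Orthogonal basis:
  u_1 = (-1, -1, -3, 0)
  u_2 = (-28/11, -17/11, 15/11, 2)
  u_3 = (11/27, -85/54, 7/18, -26/27)

Apply the Gram-Schmidt recurrence
  u_1 = v_1
  u_i = v_i − Σ_{j<i} ((v_i · u_j) / (u_j · u_j)) · u_j.

Step by step this gives:
  u_1 = (-1, -1, -3, 0)
  u_2 = (-28/11, -17/11, 15/11, 2)
  u_3 = (11/27, -85/54, 7/18, -26/27)

Orthogonality check:
  u_2 · u_1 = 0 (should be 0)
  u_3 · u_1 = 0 (should be 0)
  u_3 · u_2 = 0 (should be 0)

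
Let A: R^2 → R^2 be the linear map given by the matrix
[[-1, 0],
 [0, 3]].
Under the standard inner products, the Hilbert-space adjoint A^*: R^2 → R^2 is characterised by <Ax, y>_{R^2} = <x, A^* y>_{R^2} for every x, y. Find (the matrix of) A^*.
A^* = A^T =
[[-1, 0],
 [0, 3]]

For real matrices with standard dot products, the defining identity <Ax, y> = <x, A^* y> gives (Ax)^T y = x^T (A^*) y, i.e. x^T A^T y = x^T (A^*) y. Since this holds for all x, y, we must have A^* = A^T. Therefore
A^* =
[[-1, 0],
 [0, 3]].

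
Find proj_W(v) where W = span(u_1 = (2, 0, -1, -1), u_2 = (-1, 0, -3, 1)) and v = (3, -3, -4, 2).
proj_W(v) = (5/3, 0, -13/3, -1/3)

Set up U = [u_1 | ... | u_2] ∈ R^(4×2). The projector onto W = col(U) is P = U (U^T U)^(-1) U^T.
Compute U^T U =
  [6, 0]
  [0, 11],
and U^T v = (8, 11).
Solve U^T U · c = U^T v for the coefficients: c = (4/3, 1). The projection is proj_W(v) = U c.
Check: (v - proj_W(v)) · u_1 = 0  (should be 0).
Check: (v - proj_W(v)) · u_2 = 0  (should be 0).
Result: proj_W(v) = (5/3, 0, -13/3, -1/3).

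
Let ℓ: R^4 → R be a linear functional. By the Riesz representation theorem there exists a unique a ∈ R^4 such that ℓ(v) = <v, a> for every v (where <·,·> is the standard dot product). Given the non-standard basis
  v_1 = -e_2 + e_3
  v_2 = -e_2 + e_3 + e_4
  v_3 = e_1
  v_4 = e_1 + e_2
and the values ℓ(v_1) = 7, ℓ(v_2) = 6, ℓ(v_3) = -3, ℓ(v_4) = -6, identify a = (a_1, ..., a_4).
a = (-3, -3, 4, -1)

Write a = (a_1, ..., a_4) in the standard basis. For each basis vector v_i, ℓ(v_i) = <v_i, a> is a linear equation in the a_j's. Collect the n equations into a matrix system V a = ℓ, where row i of V is v_i (expressed in the standard basis). Since V is invertible (lower-triangular with 1s on the diagonal, up to permutation), solve by back-substitution:
  V =
[[0, -1, 1, 0],
 [0, -1, 1, 1],
 [1, 0, 0, 0],
 [1, 1, 0, 0]]
  V a = (7, 6, -3, -6)
Solving gives a = (-3, -3, 4, -1).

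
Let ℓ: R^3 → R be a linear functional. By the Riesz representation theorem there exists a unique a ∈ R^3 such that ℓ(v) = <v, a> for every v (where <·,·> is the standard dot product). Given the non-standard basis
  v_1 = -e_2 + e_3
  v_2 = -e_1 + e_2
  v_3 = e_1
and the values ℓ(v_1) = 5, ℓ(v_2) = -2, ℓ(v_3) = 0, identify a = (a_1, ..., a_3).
a = (0, -2, 3)

Write a = (a_1, ..., a_3) in the standard basis. For each basis vector v_i, ℓ(v_i) = <v_i, a> is a linear equation in the a_j's. Collect the n equations into a matrix system V a = ℓ, where row i of V is v_i (expressed in the standard basis). Since V is invertible (lower-triangular with 1s on the diagonal, up to permutation), solve by back-substitution:
  V =
[[0, -1, 1],
 [-1, 1, 0],
 [1, 0, 0]]
  V a = (5, -2, 0)
Solving gives a = (0, -2, 3).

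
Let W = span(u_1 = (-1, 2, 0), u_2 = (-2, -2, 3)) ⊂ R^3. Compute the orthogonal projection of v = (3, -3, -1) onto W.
proj_W(v) = (25/9, -28/9, -11/9)

Set up U = [u_1 | ... | u_2] ∈ R^(3×2). The projector onto W = col(U) is P = U (U^T U)^(-1) U^T.
Compute U^T U =
  [5, -2]
  [-2, 17],
and U^T v = (-9, -3).
Solve U^T U · c = U^T v for the coefficients: c = (-53/27, -11/27). The projection is proj_W(v) = U c.
Check: (v - proj_W(v)) · u_1 = 0  (should be 0).
Check: (v - proj_W(v)) · u_2 = 0  (should be 0).
Result: proj_W(v) = (25/9, -28/9, -11/9).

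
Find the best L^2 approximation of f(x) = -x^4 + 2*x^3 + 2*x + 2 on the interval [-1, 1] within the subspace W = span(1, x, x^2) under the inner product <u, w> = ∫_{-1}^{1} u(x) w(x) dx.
g(x) = -6*x^2/7 + 16*x/5 + 73/35

The best approximation g ∈ W is the orthogonal projection of f onto W. Writing g = a_0 + a_1 x + a_2 x^2, the coefficients solve the normal equations G · a = b where
  G_{ij} = <φ_i, φ_j> and b_i = <f, φ_i>, with φ_0 = 1, φ_1 = x, φ_2 = x^2.
G =
  [2, 0, 2/3]
  [0, 2/3, 0]
  [2/3, 0, 2/5],
b = (18/5, 32/15, 22/21).
Solving gives a_0 = 73/35, a_1 = 16/5, a_2 = -6/7, so
  g(x) = -6*x^2/7 + 16*x/5 + 73/35.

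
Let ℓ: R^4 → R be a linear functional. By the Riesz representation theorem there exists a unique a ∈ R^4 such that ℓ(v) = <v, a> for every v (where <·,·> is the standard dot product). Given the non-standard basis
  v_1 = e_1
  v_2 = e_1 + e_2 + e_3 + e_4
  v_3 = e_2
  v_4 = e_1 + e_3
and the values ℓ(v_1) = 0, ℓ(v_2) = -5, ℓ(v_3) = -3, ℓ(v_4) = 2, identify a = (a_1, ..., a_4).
a = (0, -3, 2, -4)

Write a = (a_1, ..., a_4) in the standard basis. For each basis vector v_i, ℓ(v_i) = <v_i, a> is a linear equation in the a_j's. Collect the n equations into a matrix system V a = ℓ, where row i of V is v_i (expressed in the standard basis). Since V is invertible (lower-triangular with 1s on the diagonal, up to permutation), solve by back-substitution:
  V =
[[1, 0, 0, 0],
 [1, 1, 1, 1],
 [0, 1, 0, 0],
 [1, 0, 1, 0]]
  V a = (0, -5, -3, 2)
Solving gives a = (0, -3, 2, -4).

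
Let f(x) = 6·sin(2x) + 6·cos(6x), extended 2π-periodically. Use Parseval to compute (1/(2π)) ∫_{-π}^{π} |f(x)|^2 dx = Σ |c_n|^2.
Σ |c_n|^2 = 36

Expand |f|^2 and use orthogonality of {sin(nx), cos(mx)} on [-π, π]:
  ∫_{-π}^{π} sin(nx)^2 dx = π, ∫ cos(mx)^2 dx = π, and cross terms integrate to 0.
So ∫_{-π}^{π} f(x)^2 dx = 6^2 · π + 6^2 · π = (36 + 36)π.
Divide by 2π: (36 + 36)/2 = 36.
By Parseval, this equals Σ |c_n|^2.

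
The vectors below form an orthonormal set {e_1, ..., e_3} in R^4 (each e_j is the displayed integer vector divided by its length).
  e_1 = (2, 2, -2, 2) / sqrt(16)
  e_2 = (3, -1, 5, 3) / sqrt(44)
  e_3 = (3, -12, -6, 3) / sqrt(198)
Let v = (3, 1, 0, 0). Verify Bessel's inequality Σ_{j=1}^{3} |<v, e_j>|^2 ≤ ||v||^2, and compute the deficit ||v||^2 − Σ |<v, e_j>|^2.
Σ |<v, e_j>|^2 = 11/2; ||v||^2 = 10; deficit = 9/2

Write each e_j = u_j / sqrt(<u_j, u_j>) where u_j is the displayed integer vector. Then <v, e_j> = <v, u_j> / sqrt(<u_j, u_j>), so |<v, e_j>|^2 = <v, u_j>^2 / <u_j, u_j>.
Coefficients: <v, e_1> = 8/sqrt(16), <v, e_2> = 8/sqrt(44), <v, e_3> = -3/sqrt(198).
Square and sum: Σ |<v, e_j>|^2 = 11/2.
Compute ||v||^2 = v·v = 10.
Deficit = 10 − 11/2 = 9/2 ≥ 0, confirming Bessel's inequality. (The deficit equals ||v − Σ <v,e_j> e_j||^2, the squared distance from v to span{e_j}.)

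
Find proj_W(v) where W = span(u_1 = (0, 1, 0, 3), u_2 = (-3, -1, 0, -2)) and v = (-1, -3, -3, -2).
proj_W(v) = (-111/91, -93/91, 0, -242/91)

Set up U = [u_1 | ... | u_2] ∈ R^(4×2). The projector onto W = col(U) is P = U (U^T U)^(-1) U^T.
Compute U^T U =
  [10, -7]
  [-7, 14],
and U^T v = (-9, 10).
Solve U^T U · c = U^T v for the coefficients: c = (-8/13, 37/91). The projection is proj_W(v) = U c.
Check: (v - proj_W(v)) · u_1 = 0  (should be 0).
Check: (v - proj_W(v)) · u_2 = 0  (should be 0).
Result: proj_W(v) = (-111/91, -93/91, 0, -242/91).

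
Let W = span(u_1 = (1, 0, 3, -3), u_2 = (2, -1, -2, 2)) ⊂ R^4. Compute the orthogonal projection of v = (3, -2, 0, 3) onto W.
proj_W(v) = (158/49, -206/147, -226/147, 226/147)

Set up U = [u_1 | ... | u_2] ∈ R^(4×2). The projector onto W = col(U) is P = U (U^T U)^(-1) U^T.
Compute U^T U =
  [19, -10]
  [-10, 13],
and U^T v = (-6, 14).
Solve U^T U · c = U^T v for the coefficients: c = (62/147, 206/147). The projection is proj_W(v) = U c.
Check: (v - proj_W(v)) · u_1 = 0  (should be 0).
Check: (v - proj_W(v)) · u_2 = 0  (should be 0).
Result: proj_W(v) = (158/49, -206/147, -226/147, 226/147).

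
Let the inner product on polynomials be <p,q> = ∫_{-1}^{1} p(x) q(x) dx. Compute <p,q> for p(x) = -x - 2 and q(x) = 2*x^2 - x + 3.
<p,q> = -14

Expand the product: p(x)·q(x) = -2*x^3 - 3*x^2 - x - 6.
∫_{-1}^{1} of each monomial x^k gives [2/(k+1) if k even, 0 if k odd]. Integrating term-by-term (or equivalently evaluating the antiderivative F(x) = -x^4/2 - x^3 - x^2/2 - 6*x at the endpoints):
  F(1) − F(−1) = -8 − (6) = -14.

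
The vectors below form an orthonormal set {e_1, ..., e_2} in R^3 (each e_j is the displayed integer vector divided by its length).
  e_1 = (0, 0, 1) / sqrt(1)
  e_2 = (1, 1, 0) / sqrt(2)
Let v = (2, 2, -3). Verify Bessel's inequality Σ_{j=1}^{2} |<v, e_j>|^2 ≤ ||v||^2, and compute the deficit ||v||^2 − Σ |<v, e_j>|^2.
Σ |<v, e_j>|^2 = 17; ||v||^2 = 17; deficit = 0

Write each e_j = u_j / sqrt(<u_j, u_j>) where u_j is the displayed integer vector. Then <v, e_j> = <v, u_j> / sqrt(<u_j, u_j>), so |<v, e_j>|^2 = <v, u_j>^2 / <u_j, u_j>.
Coefficients: <v, e_1> = -3/sqrt(1), <v, e_2> = 4/sqrt(2).
Square and sum: Σ |<v, e_j>|^2 = 17.
Compute ||v||^2 = v·v = 17.
Deficit = 17 − 17 = 0 ≥ 0, confirming Bessel's inequality. (The deficit equals ||v − Σ <v,e_j> e_j||^2, the squared distance from v to span{e_j}.)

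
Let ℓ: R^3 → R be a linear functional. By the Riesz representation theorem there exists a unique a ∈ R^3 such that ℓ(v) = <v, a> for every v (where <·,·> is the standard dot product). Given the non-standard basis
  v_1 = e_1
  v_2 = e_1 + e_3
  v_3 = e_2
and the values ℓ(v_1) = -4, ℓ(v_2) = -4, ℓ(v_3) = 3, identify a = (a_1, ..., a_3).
a = (-4, 3, 0)

Write a = (a_1, ..., a_3) in the standard basis. For each basis vector v_i, ℓ(v_i) = <v_i, a> is a linear equation in the a_j's. Collect the n equations into a matrix system V a = ℓ, where row i of V is v_i (expressed in the standard basis). Since V is invertible (lower-triangular with 1s on the diagonal, up to permutation), solve by back-substitution:
  V =
[[1, 0, 0],
 [1, 0, 1],
 [0, 1, 0]]
  V a = (-4, -4, 3)
Solving gives a = (-4, 3, 0).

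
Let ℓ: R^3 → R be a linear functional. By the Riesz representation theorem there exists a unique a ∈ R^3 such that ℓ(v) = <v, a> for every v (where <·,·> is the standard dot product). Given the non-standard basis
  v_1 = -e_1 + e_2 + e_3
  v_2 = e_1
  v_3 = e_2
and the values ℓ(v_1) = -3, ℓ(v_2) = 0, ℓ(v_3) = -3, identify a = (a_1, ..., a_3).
a = (0, -3, 0)

Write a = (a_1, ..., a_3) in the standard basis. For each basis vector v_i, ℓ(v_i) = <v_i, a> is a linear equation in the a_j's. Collect the n equations into a matrix system V a = ℓ, where row i of V is v_i (expressed in the standard basis). Since V is invertible (lower-triangular with 1s on the diagonal, up to permutation), solve by back-substitution:
  V =
[[-1, 1, 1],
 [1, 0, 0],
 [0, 1, 0]]
  V a = (-3, 0, -3)
Solving gives a = (0, -3, 0).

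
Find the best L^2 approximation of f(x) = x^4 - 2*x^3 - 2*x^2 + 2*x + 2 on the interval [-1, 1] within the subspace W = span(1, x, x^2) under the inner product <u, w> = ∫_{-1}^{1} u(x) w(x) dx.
g(x) = -8*x^2/7 + 4*x/5 + 67/35

The best approximation g ∈ W is the orthogonal projection of f onto W. Writing g = a_0 + a_1 x + a_2 x^2, the coefficients solve the normal equations G · a = b where
  G_{ij} = <φ_i, φ_j> and b_i = <f, φ_i>, with φ_0 = 1, φ_1 = x, φ_2 = x^2.
G =
  [2, 0, 2/3]
  [0, 2/3, 0]
  [2/3, 0, 2/5],
b = (46/15, 8/15, 86/105).
Solving gives a_0 = 67/35, a_1 = 4/5, a_2 = -8/7, so
  g(x) = -8*x^2/7 + 4*x/5 + 67/35.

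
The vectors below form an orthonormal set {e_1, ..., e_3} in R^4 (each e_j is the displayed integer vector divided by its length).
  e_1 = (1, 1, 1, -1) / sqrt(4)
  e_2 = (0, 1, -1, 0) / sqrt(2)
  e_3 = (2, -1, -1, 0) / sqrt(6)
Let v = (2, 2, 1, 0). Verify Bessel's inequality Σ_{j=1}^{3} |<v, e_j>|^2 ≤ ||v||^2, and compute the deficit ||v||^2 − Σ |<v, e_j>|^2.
Σ |<v, e_j>|^2 = 83/12; ||v||^2 = 9; deficit = 25/12

Write each e_j = u_j / sqrt(<u_j, u_j>) where u_j is the displayed integer vector. Then <v, e_j> = <v, u_j> / sqrt(<u_j, u_j>), so |<v, e_j>|^2 = <v, u_j>^2 / <u_j, u_j>.
Coefficients: <v, e_1> = 5/sqrt(4), <v, e_2> = 1/sqrt(2), <v, e_3> = 1/sqrt(6).
Square and sum: Σ |<v, e_j>|^2 = 83/12.
Compute ||v||^2 = v·v = 9.
Deficit = 9 − 83/12 = 25/12 ≥ 0, confirming Bessel's inequality. (The deficit equals ||v − Σ <v,e_j> e_j||^2, the squared distance from v to span{e_j}.)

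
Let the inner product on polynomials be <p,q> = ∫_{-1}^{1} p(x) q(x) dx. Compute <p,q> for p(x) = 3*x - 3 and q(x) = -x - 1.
<p,q> = 4

Expand the product: p(x)·q(x) = 3 - 3*x^2.
∫_{-1}^{1} of each monomial x^k gives [2/(k+1) if k even, 0 if k odd]. Integrating term-by-term (or equivalently evaluating the antiderivative F(x) = -x^3 + 3*x at the endpoints):
  F(1) − F(−1) = 2 − (-2) = 4.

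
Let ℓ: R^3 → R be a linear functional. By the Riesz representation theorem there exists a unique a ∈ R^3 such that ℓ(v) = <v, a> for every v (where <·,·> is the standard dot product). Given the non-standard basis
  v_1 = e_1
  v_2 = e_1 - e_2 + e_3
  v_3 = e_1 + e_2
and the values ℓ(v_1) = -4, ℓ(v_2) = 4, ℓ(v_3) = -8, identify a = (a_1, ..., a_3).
a = (-4, -4, 4)

Write a = (a_1, ..., a_3) in the standard basis. For each basis vector v_i, ℓ(v_i) = <v_i, a> is a linear equation in the a_j's. Collect the n equations into a matrix system V a = ℓ, where row i of V is v_i (expressed in the standard basis). Since V is invertible (lower-triangular with 1s on the diagonal, up to permutation), solve by back-substitution:
  V =
[[1, 0, 0],
 [1, -1, 1],
 [1, 1, 0]]
  V a = (-4, 4, -8)
Solving gives a = (-4, -4, 4).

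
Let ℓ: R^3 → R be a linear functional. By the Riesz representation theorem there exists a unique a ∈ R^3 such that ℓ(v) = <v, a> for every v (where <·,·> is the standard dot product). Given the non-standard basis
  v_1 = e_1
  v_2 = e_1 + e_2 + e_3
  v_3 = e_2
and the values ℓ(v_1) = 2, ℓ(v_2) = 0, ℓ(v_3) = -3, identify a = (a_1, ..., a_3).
a = (2, -3, 1)

Write a = (a_1, ..., a_3) in the standard basis. For each basis vector v_i, ℓ(v_i) = <v_i, a> is a linear equation in the a_j's. Collect the n equations into a matrix system V a = ℓ, where row i of V is v_i (expressed in the standard basis). Since V is invertible (lower-triangular with 1s on the diagonal, up to permutation), solve by back-substitution:
  V =
[[1, 0, 0],
 [1, 1, 1],
 [0, 1, 0]]
  V a = (2, 0, -3)
Solving gives a = (2, -3, 1).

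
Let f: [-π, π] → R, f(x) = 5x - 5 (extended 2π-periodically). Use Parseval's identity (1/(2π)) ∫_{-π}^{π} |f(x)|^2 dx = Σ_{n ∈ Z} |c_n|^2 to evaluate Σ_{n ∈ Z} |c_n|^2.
Σ |c_n|^2 = 25π^2/3 + 25

Expand and integrate term by term over [-π, π]:
  ∫ (5x)^2 dx = 25·(2π^3/3); ∫ 2·5·(-5)·x dx = 0 (odd integrand); ∫ (-5)^2 dx = 25·2π.
So (1/(2π)) ∫_{-π}^{π} (5x - 5)^2 dx = 25π^2/3 + 25 = 25π^2/3 + 25.
Parseval ⇒ Σ |c_n|^2 = 25π^2/3 + 25.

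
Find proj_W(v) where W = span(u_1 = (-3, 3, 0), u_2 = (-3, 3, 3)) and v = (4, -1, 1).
proj_W(v) = (5/2, -5/2, 1)

Set up U = [u_1 | ... | u_2] ∈ R^(3×2). The projector onto W = col(U) is P = U (U^T U)^(-1) U^T.
Compute U^T U =
  [18, 18]
  [18, 27],
and U^T v = (-15, -12).
Solve U^T U · c = U^T v for the coefficients: c = (-7/6, 1/3). The projection is proj_W(v) = U c.
Check: (v - proj_W(v)) · u_1 = 0  (should be 0).
Check: (v - proj_W(v)) · u_2 = 0  (should be 0).
Result: proj_W(v) = (5/2, -5/2, 1).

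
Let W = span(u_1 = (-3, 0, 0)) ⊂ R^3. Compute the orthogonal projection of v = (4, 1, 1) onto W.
proj_W(v) = (4, 0, 0)

Set up U = [u_1 | ... | u_1] ∈ R^(3×1). The projector onto W = col(U) is P = U (U^T U)^(-1) U^T.
Compute U^T U =
  [9],
and U^T v = (-12).
Solve U^T U · c = U^T v for the coefficients: c = (-4/3). The projection is proj_W(v) = U c.
Check: (v - proj_W(v)) · u_1 = 0  (should be 0).
Result: proj_W(v) = (4, 0, 0).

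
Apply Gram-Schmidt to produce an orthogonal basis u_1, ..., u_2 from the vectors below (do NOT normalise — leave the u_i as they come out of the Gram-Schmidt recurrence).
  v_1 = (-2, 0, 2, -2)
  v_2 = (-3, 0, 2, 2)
Orthogonal basis:
  u_1 = (-2, 0, 2, -2)
  u_2 = (-2, 0, 1, 3)

Apply the Gram-Schmidt recurrence
  u_1 = v_1
  u_i = v_i − Σ_{j<i} ((v_i · u_j) / (u_j · u_j)) · u_j.

Step by step this gives:
  u_1 = (-2, 0, 2, -2)
  u_2 = (-2, 0, 1, 3)

Orthogonality check:
  u_2 · u_1 = 0 (should be 0)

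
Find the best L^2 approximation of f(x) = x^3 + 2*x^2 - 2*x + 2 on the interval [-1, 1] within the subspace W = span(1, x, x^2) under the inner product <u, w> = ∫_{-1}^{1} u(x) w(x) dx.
g(x) = 2*x^2 - 7*x/5 + 2

The best approximation g ∈ W is the orthogonal projection of f onto W. Writing g = a_0 + a_1 x + a_2 x^2, the coefficients solve the normal equations G · a = b where
  G_{ij} = <φ_i, φ_j> and b_i = <f, φ_i>, with φ_0 = 1, φ_1 = x, φ_2 = x^2.
G =
  [2, 0, 2/3]
  [0, 2/3, 0]
  [2/3, 0, 2/5],
b = (16/3, -14/15, 32/15).
Solving gives a_0 = 2, a_1 = -7/5, a_2 = 2, so
  g(x) = 2*x^2 - 7*x/5 + 2.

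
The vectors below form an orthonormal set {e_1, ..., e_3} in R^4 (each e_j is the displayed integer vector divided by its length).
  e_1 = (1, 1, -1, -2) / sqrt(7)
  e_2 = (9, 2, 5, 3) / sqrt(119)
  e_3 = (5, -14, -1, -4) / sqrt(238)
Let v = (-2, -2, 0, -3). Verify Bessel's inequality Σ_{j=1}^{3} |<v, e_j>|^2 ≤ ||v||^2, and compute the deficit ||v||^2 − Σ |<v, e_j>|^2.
Σ |<v, e_j>|^2 = 87/7; ||v||^2 = 17; deficit = 32/7

Write each e_j = u_j / sqrt(<u_j, u_j>) where u_j is the displayed integer vector. Then <v, e_j> = <v, u_j> / sqrt(<u_j, u_j>), so |<v, e_j>|^2 = <v, u_j>^2 / <u_j, u_j>.
Coefficients: <v, e_1> = 2/sqrt(7), <v, e_2> = -31/sqrt(119), <v, e_3> = 30/sqrt(238).
Square and sum: Σ |<v, e_j>|^2 = 87/7.
Compute ||v||^2 = v·v = 17.
Deficit = 17 − 87/7 = 32/7 ≥ 0, confirming Bessel's inequality. (The deficit equals ||v − Σ <v,e_j> e_j||^2, the squared distance from v to span{e_j}.)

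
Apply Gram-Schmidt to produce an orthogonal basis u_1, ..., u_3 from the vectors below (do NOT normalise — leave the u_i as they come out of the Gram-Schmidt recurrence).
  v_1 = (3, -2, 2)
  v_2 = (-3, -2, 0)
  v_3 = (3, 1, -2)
Orthogonal basis:
  u_1 = (3, -2, 2)
  u_2 = (-36/17, -44/17, 10/17)
  u_3 = (30/49, -45/49, -90/49)

Apply the Gram-Schmidt recurrence
  u_1 = v_1
  u_i = v_i − Σ_{j<i} ((v_i · u_j) / (u_j · u_j)) · u_j.

Step by step this gives:
  u_1 = (3, -2, 2)
  u_2 = (-36/17, -44/17, 10/17)
  u_3 = (30/49, -45/49, -90/49)

Orthogonality check:
  u_2 · u_1 = 0 (should be 0)
  u_3 · u_1 = 0 (should be 0)
  u_3 · u_2 = 0 (should be 0)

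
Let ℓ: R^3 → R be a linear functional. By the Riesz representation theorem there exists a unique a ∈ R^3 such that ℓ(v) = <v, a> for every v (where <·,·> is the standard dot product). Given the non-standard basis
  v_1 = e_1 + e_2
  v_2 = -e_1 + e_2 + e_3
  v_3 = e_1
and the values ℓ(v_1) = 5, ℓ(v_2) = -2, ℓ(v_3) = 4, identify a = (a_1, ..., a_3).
a = (4, 1, 1)

Write a = (a_1, ..., a_3) in the standard basis. For each basis vector v_i, ℓ(v_i) = <v_i, a> is a linear equation in the a_j's. Collect the n equations into a matrix system V a = ℓ, where row i of V is v_i (expressed in the standard basis). Since V is invertible (lower-triangular with 1s on the diagonal, up to permutation), solve by back-substitution:
  V =
[[1, 1, 0],
 [-1, 1, 1],
 [1, 0, 0]]
  V a = (5, -2, 4)
Solving gives a = (4, 1, 1).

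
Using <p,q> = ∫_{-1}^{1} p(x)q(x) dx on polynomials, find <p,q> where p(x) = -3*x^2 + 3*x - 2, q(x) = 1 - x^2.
<p,q> = -52/15

Expand the product: p(x)·q(x) = 3*x^4 - 3*x^3 - x^2 + 3*x - 2.
∫_{-1}^{1} of each monomial x^k gives [2/(k+1) if k even, 0 if k odd]. Integrating term-by-term (or equivalently evaluating the antiderivative F(x) = 3*x^5/5 - 3*x^4/4 - x^3/3 + 3*x^2/2 - 2*x at the endpoints):
  F(1) − F(−1) = -59/60 − (149/60) = -52/15.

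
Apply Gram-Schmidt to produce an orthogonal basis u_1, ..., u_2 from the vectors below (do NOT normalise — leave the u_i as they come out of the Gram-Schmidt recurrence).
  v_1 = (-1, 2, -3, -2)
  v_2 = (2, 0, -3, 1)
Orthogonal basis:
  u_1 = (-1, 2, -3, -2)
  u_2 = (41/18, -5/9, -13/6, 14/9)

Apply the Gram-Schmidt recurrence
  u_1 = v_1
  u_i = v_i − Σ_{j<i} ((v_i · u_j) / (u_j · u_j)) · u_j.

Step by step this gives:
  u_1 = (-1, 2, -3, -2)
  u_2 = (41/18, -5/9, -13/6, 14/9)

Orthogonality check:
  u_2 · u_1 = 0 (should be 0)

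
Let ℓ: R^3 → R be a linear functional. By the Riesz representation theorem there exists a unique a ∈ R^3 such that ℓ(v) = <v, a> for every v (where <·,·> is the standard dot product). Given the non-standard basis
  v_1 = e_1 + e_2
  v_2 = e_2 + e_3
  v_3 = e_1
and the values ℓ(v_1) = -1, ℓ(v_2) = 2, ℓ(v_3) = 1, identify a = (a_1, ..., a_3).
a = (1, -2, 4)

Write a = (a_1, ..., a_3) in the standard basis. For each basis vector v_i, ℓ(v_i) = <v_i, a> is a linear equation in the a_j's. Collect the n equations into a matrix system V a = ℓ, where row i of V is v_i (expressed in the standard basis). Since V is invertible (lower-triangular with 1s on the diagonal, up to permutation), solve by back-substitution:
  V =
[[1, 1, 0],
 [0, 1, 1],
 [1, 0, 0]]
  V a = (-1, 2, 1)
Solving gives a = (1, -2, 4).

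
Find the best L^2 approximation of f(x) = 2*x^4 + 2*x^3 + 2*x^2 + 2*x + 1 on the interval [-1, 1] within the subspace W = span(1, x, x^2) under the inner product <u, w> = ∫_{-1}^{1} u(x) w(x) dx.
g(x) = 26*x^2/7 + 16*x/5 + 29/35

The best approximation g ∈ W is the orthogonal projection of f onto W. Writing g = a_0 + a_1 x + a_2 x^2, the coefficients solve the normal equations G · a = b where
  G_{ij} = <φ_i, φ_j> and b_i = <f, φ_i>, with φ_0 = 1, φ_1 = x, φ_2 = x^2.
G =
  [2, 0, 2/3]
  [0, 2/3, 0]
  [2/3, 0, 2/5],
b = (62/15, 32/15, 214/105).
Solving gives a_0 = 29/35, a_1 = 16/5, a_2 = 26/7, so
  g(x) = 26*x^2/7 + 16*x/5 + 29/35.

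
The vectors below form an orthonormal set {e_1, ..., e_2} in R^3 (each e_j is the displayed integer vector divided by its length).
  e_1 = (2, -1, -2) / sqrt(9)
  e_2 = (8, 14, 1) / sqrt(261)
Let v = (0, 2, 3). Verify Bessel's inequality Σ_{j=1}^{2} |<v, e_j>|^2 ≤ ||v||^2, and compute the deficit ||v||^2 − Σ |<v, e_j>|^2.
Σ |<v, e_j>|^2 = 313/29; ||v||^2 = 13; deficit = 64/29

Write each e_j = u_j / sqrt(<u_j, u_j>) where u_j is the displayed integer vector. Then <v, e_j> = <v, u_j> / sqrt(<u_j, u_j>), so |<v, e_j>|^2 = <v, u_j>^2 / <u_j, u_j>.
Coefficients: <v, e_1> = -8/sqrt(9), <v, e_2> = 31/sqrt(261).
Square and sum: Σ |<v, e_j>|^2 = 313/29.
Compute ||v||^2 = v·v = 13.
Deficit = 13 − 313/29 = 64/29 ≥ 0, confirming Bessel's inequality. (The deficit equals ||v − Σ <v,e_j> e_j||^2, the squared distance from v to span{e_j}.)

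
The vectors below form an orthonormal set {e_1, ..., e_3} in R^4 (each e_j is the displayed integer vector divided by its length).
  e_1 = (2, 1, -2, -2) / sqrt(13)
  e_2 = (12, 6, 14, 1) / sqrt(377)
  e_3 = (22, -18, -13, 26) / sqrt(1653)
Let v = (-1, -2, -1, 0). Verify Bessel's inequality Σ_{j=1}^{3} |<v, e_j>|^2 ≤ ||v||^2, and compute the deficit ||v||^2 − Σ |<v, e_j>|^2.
Σ |<v, e_j>|^2 = 87/19; ||v||^2 = 6; deficit = 27/19

Write each e_j = u_j / sqrt(<u_j, u_j>) where u_j is the displayed integer vector. Then <v, e_j> = <v, u_j> / sqrt(<u_j, u_j>), so |<v, e_j>|^2 = <v, u_j>^2 / <u_j, u_j>.
Coefficients: <v, e_1> = -2/sqrt(13), <v, e_2> = -38/sqrt(377), <v, e_3> = 27/sqrt(1653).
Square and sum: Σ |<v, e_j>|^2 = 87/19.
Compute ||v||^2 = v·v = 6.
Deficit = 6 − 87/19 = 27/19 ≥ 0, confirming Bessel's inequality. (The deficit equals ||v − Σ <v,e_j> e_j||^2, the squared distance from v to span{e_j}.)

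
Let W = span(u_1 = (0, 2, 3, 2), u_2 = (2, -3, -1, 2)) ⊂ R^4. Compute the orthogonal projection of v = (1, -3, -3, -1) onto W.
proj_W(v) = (238/281, -849/281, -857/281, -254/281)

Set up U = [u_1 | ... | u_2] ∈ R^(4×2). The projector onto W = col(U) is P = U (U^T U)^(-1) U^T.
Compute U^T U =
  [17, -5]
  [-5, 18],
and U^T v = (-17, 12).
Solve U^T U · c = U^T v for the coefficients: c = (-246/281, 119/281). The projection is proj_W(v) = U c.
Check: (v - proj_W(v)) · u_1 = 0  (should be 0).
Check: (v - proj_W(v)) · u_2 = 0  (should be 0).
Result: proj_W(v) = (238/281, -849/281, -857/281, -254/281).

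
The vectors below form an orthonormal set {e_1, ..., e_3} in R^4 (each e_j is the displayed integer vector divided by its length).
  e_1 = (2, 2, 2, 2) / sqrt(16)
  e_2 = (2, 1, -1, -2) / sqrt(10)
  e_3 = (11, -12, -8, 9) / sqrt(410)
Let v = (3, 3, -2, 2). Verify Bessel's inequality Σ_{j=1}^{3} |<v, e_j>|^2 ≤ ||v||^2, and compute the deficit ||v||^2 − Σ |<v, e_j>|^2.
Σ |<v, e_j>|^2 = 666/41; ||v||^2 = 26; deficit = 400/41

Write each e_j = u_j / sqrt(<u_j, u_j>) where u_j is the displayed integer vector. Then <v, e_j> = <v, u_j> / sqrt(<u_j, u_j>), so |<v, e_j>|^2 = <v, u_j>^2 / <u_j, u_j>.
Coefficients: <v, e_1> = 12/sqrt(16), <v, e_2> = 7/sqrt(10), <v, e_3> = 31/sqrt(410).
Square and sum: Σ |<v, e_j>|^2 = 666/41.
Compute ||v||^2 = v·v = 26.
Deficit = 26 − 666/41 = 400/41 ≥ 0, confirming Bessel's inequality. (The deficit equals ||v − Σ <v,e_j> e_j||^2, the squared distance from v to span{e_j}.)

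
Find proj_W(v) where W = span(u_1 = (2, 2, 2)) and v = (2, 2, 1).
proj_W(v) = (5/3, 5/3, 5/3)

Set up U = [u_1 | ... | u_1] ∈ R^(3×1). The projector onto W = col(U) is P = U (U^T U)^(-1) U^T.
Compute U^T U =
  [12],
and U^T v = (10).
Solve U^T U · c = U^T v for the coefficients: c = (5/6). The projection is proj_W(v) = U c.
Check: (v - proj_W(v)) · u_1 = 0  (should be 0).
Result: proj_W(v) = (5/3, 5/3, 5/3).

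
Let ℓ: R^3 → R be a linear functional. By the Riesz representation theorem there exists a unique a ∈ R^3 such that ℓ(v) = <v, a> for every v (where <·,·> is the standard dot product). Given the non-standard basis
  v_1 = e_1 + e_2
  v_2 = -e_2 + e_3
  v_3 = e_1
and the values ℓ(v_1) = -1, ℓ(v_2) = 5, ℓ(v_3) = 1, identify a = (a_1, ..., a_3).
a = (1, -2, 3)

Write a = (a_1, ..., a_3) in the standard basis. For each basis vector v_i, ℓ(v_i) = <v_i, a> is a linear equation in the a_j's. Collect the n equations into a matrix system V a = ℓ, where row i of V is v_i (expressed in the standard basis). Since V is invertible (lower-triangular with 1s on the diagonal, up to permutation), solve by back-substitution:
  V =
[[1, 1, 0],
 [0, -1, 1],
 [1, 0, 0]]
  V a = (-1, 5, 1)
Solving gives a = (1, -2, 3).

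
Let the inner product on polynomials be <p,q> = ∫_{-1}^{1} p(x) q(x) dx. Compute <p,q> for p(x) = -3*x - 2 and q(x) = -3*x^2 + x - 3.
<p,q> = 14

Expand the product: p(x)·q(x) = 9*x^3 + 3*x^2 + 7*x + 6.
∫_{-1}^{1} of each monomial x^k gives [2/(k+1) if k even, 0 if k odd]. Integrating term-by-term (or equivalently evaluating the antiderivative F(x) = 9*x^4/4 + x^3 + 7*x^2/2 + 6*x at the endpoints):
  F(1) − F(−1) = 51/4 − (-5/4) = 14.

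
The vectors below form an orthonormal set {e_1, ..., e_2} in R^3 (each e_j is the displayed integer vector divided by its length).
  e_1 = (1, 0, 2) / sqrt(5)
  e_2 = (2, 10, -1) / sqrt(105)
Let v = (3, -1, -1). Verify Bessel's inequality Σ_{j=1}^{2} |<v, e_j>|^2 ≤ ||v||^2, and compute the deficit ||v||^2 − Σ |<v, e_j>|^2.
Σ |<v, e_j>|^2 = 2/7; ||v||^2 = 11; deficit = 75/7

Write each e_j = u_j / sqrt(<u_j, u_j>) where u_j is the displayed integer vector. Then <v, e_j> = <v, u_j> / sqrt(<u_j, u_j>), so |<v, e_j>|^2 = <v, u_j>^2 / <u_j, u_j>.
Coefficients: <v, e_1> = 1/sqrt(5), <v, e_2> = -3/sqrt(105).
Square and sum: Σ |<v, e_j>|^2 = 2/7.
Compute ||v||^2 = v·v = 11.
Deficit = 11 − 2/7 = 75/7 ≥ 0, confirming Bessel's inequality. (The deficit equals ||v − Σ <v,e_j> e_j||^2, the squared distance from v to span{e_j}.)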